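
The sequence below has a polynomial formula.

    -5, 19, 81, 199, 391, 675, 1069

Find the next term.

1591

Δ: 24, 62, 118, 192, 284, 394
Δ²: 38, 56, 74, 92, 110
Δ³: 18, 18, 18, 18
Third differences constant at 18.
110 + 18 = 128;  394 + 128 = 522;  1069 + 522 = 1591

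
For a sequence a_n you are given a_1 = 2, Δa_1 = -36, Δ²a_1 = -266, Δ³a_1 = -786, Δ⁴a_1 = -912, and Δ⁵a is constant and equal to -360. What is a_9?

Build the table forward from the leading diagonal:
Fifth differences: -360  -360  -360  -360  -360  -360  -360  -360  -360
Fourth differences: -912  -1272  -1632  -1992  -2352  -2712  -3072  -3432  -3792
Third differences: -786  -1698  -2970  -4602  -6594  -8946  -11658  -14730  -18162
Second differences: -266  -1052  -2750  -5720  -10322  -16916  -25862  -37520  -52250
First differences: -36  -302  -1354  -4104  -9824  -20146  -37062  -62924  -100444
a: 2  -34  -336  -1690  -5794  -15618  -35764  -72826  -135750

-135750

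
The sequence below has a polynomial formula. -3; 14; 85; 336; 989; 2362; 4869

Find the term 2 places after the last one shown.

17, 71, 251, 653, 1373, 2507
54, 180, 402, 720, 1134
126, 222, 318, 414
96, 96, 96
The fourth differences are constant (96).
414 + 96 = 510;  1134 + 510 = 1644;  2507 + 1644 = 4151;  4869 + 4151 = 9020
510 + 96 = 606;  1644 + 606 = 2250;  4151 + 2250 = 6401;  9020 + 6401 = 15421

15421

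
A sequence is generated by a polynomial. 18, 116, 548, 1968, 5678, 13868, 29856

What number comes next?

58328

98, 432, 1420, 3710, 8190, 15988
334, 988, 2290, 4480, 7798
654, 1302, 2190, 3318
648, 888, 1128
240, 240
The fifth differences are constant (240).
1128 + 240 = 1368;  3318 + 1368 = 4686;  7798 + 4686 = 12484;  15988 + 12484 = 28472;  29856 + 28472 = 58328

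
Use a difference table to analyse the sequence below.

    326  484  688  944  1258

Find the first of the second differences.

46

First differences: 158, 204, 256, 314
Second differences: 46, 52, 58
Third differences: 6, 6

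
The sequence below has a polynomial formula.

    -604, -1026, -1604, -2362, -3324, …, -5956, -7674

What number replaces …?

-4514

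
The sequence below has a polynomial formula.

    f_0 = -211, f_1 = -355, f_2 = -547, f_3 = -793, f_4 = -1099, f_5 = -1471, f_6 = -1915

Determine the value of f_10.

Δ: -144, -192, -246, -306, -372, -444
Δ²: -48, -54, -60, -66, -72
Δ³: -6, -6, -6, -6
Third differences constant at -6.
-72 − 6 = -78;  -444 − 78 = -522;  -1915 − 522 = -2437
-78 − 6 = -84;  -522 − 84 = -606;  -2437 − 606 = -3043
-84 − 6 = -90;  -606 − 90 = -696;  -3043 − 696 = -3739
-90 − 6 = -96;  -696 − 96 = -792;  -3739 − 792 = -4531

-4531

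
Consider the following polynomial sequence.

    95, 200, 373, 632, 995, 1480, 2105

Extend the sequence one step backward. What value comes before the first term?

First differences: 105, 173, 259, 363, 485, 625
Second differences: 68, 86, 104, 122, 140
Third differences: 18, 18, 18, 18
The third differences are constant at 18.
Work back: 68 − 18 = 50;  105 − 50 = 55;  95 − 55 = 40

40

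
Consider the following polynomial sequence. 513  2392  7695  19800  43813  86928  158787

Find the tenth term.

Δ: 1879, 5303, 12105, 24013, 43115, 71859
Δ²: 3424, 6802, 11908, 19102, 28744
Δ³: 3378, 5106, 7194, 9642
Δ⁴: 1728, 2088, 2448
Δ⁵: 360, 360
The fifth differences are constant (360).
2448 + 360 = 2808;  9642 + 2808 = 12450;  28744 + 12450 = 41194;  71859 + 41194 = 113053;  158787 + 113053 = 271840
2808 + 360 = 3168;  12450 + 3168 = 15618;  41194 + 15618 = 56812;  113053 + 56812 = 169865;  271840 + 169865 = 441705
3168 + 360 = 3528;  15618 + 3528 = 19146;  56812 + 19146 = 75958;  169865 + 75958 = 245823;  441705 + 245823 = 687528

687528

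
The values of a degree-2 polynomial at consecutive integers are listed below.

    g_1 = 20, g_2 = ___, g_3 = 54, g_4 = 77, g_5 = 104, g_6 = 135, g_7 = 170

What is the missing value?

Using the last 5 terms:
23, 27, 31, 35
4, 4, 4
Constant second difference = 4.
Extend backward: 23 − 4 = 19;  54 − 19 = 35

35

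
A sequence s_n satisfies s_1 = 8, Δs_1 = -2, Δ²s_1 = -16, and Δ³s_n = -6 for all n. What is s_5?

-120

Build the table forward from the leading diagonal:
Δ³: -6  -6  -6  -6  -6
Δ²: -16  -22  -28  -34  -40
Δ: -2  -18  -40  -68  -102
s: 8  6  -12  -52  -120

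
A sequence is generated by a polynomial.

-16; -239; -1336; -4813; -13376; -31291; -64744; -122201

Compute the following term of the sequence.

D1: -223, -1097, -3477, -8563, -17915, -33453, -57457
D2: -874, -2380, -5086, -9352, -15538, -24004
D3: -1506, -2706, -4266, -6186, -8466
D4: -1200, -1560, -1920, -2280
D5: -360, -360, -360
Constant fifth difference = -360, so extend:
-2280 − 360 = -2640;  -8466 − 2640 = -11106;  -24004 − 11106 = -35110;  -57457 − 35110 = -92567;  -122201 − 92567 = -214768

-214768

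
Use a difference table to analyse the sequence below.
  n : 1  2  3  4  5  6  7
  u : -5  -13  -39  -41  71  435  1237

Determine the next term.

Δ: -8  -26  -2  112  364  802
Δ²: -18  24  114  252  438
Δ³: 42  90  138  186
Δ⁴: 48  48  48
The fourth differences are constant (48).
186 + 48 = 234;  438 + 234 = 672;  802 + 672 = 1474;  1237 + 1474 = 2711

2711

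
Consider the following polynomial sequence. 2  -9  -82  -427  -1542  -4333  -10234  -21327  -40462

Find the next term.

-11, -73, -345, -1115, -2791, -5901, -11093, -19135
-62, -272, -770, -1676, -3110, -5192, -8042
-210, -498, -906, -1434, -2082, -2850
-288, -408, -528, -648, -768
-120, -120, -120, -120
The fifth differences are constant (-120).
-768 − 120 = -888;  -2850 − 888 = -3738;  -8042 − 3738 = -11780;  -19135 − 11780 = -30915;  -40462 − 30915 = -71377

-71377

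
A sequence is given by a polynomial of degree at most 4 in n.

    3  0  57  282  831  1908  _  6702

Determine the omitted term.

3765

Using the first 6 terms:
-3, 57, 225, 549, 1077
60, 168, 324, 528
108, 156, 204
48, 48
Constant fourth difference = 48.
Extend forward: 204 + 48 = 252;  528 + 252 = 780;  1077 + 780 = 1857;  1908 + 1857 = 3765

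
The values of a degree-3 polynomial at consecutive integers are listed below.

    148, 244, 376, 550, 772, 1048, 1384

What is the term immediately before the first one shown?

82

First differences: 96  132  174  222  276  336
Second differences: 36  42  48  54  60
Third differences: 6  6  6  6
The third differences are constant at 6.
Work back: 36 − 6 = 30;  96 − 30 = 66;  148 − 66 = 82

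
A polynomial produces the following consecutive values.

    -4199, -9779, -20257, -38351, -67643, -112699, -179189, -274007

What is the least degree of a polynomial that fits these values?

Δ: -5580, -10478, -18094, -29292, -45056, -66490, -94818
Δ²: -4898, -7616, -11198, -15764, -21434, -28328
Δ³: -2718, -3582, -4566, -5670, -6894
Δ⁴: -864, -984, -1104, -1224
Δ⁵: -120, -120, -120
The fifth differences are constant, so the polynomial has degree 5.

5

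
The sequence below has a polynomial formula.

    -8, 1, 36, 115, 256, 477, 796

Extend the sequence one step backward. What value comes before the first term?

Δ: 9, 35, 79, 141, 221, 319
Δ²: 26, 44, 62, 80, 98
Δ³: 18, 18, 18, 18
The third differences are constant at 18.
Work back: 26 − 18 = 8;  9 − 8 = 1;  -8 − 1 = -9

-9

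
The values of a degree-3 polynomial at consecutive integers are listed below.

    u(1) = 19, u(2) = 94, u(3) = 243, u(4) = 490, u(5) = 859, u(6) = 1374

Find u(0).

First differences: 75  149  247  369  515
Second differences: 74  98  122  146
Third differences: 24  24  24
The third differences are constant at 24.
Work back: 74 − 24 = 50;  75 − 50 = 25;  19 − 25 = -6

-6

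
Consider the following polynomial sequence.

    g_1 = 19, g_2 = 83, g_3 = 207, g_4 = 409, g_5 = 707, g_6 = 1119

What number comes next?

1663

D1: 64, 124, 202, 298, 412
D2: 60, 78, 96, 114
D3: 18, 18, 18
Constant third difference = 18, so extend:
114 + 18 = 132;  412 + 132 = 544;  1119 + 544 = 1663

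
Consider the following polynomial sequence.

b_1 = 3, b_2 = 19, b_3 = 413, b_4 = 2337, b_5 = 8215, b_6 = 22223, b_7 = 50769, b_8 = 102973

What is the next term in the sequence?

Δ: 16 , 394 , 1924 , 5878 , 14008 , 28546 , 52204
Δ²: 378 , 1530 , 3954 , 8130 , 14538 , 23658
Δ³: 1152 , 2424 , 4176 , 6408 , 9120
Δ⁴: 1272 , 1752 , 2232 , 2712
Δ⁵: 480 , 480 , 480
The fifth differences are constant (480).
2712 + 480 = 3192;  9120 + 3192 = 12312;  23658 + 12312 = 35970;  52204 + 35970 = 88174;  102973 + 88174 = 191147

191147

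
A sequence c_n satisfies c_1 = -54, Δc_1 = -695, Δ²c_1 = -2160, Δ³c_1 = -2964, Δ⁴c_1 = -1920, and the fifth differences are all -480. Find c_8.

-231299

Build the table forward from the leading diagonal:
Fifth differences: -480  -480  -480  -480  -480  -480  -480  -480
Fourth differences: -1920  -2400  -2880  -3360  -3840  -4320  -4800  -5280
Third differences: -2964  -4884  -7284  -10164  -13524  -17364  -21684  -26484
Second differences: -2160  -5124  -10008  -17292  -27456  -40980  -58344  -80028
First differences: -695  -2855  -7979  -17987  -35279  -62735  -103715  -162059
c: -54  -749  -3604  -11583  -29570  -64849  -127584  -231299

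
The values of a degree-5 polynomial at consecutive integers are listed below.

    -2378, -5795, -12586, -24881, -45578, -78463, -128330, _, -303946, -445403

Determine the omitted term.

-201101

Using the first 7 terms:
Δ: -3417  -6791  -12295  -20697  -32885  -49867
Δ²: -3374  -5504  -8402  -12188  -16982
Δ³: -2130  -2898  -3786  -4794
Δ⁴: -768  -888  -1008
Δ⁵: -120  -120
Constant fifth difference = -120.
Extend forward: -1008 − 120 = -1128;  -4794 − 1128 = -5922;  -16982 − 5922 = -22904;  -49867 − 22904 = -72771;  -128330 − 72771 = -201101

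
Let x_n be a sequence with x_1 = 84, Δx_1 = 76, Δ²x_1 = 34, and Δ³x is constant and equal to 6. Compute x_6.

Build the table forward from the leading diagonal:
D3: 6, 6, 6, 6, 6, 6
D2: 34, 40, 46, 52, 58, 64
D1: 76, 110, 150, 196, 248, 306
x: 84, 160, 270, 420, 616, 864

864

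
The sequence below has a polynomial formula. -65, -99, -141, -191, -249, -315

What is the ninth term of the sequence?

-561

-34 , -42 , -50 , -58 , -66
-8 , -8 , -8 , -8
The second differences are constant (-8).
-66 − 8 = -74;  -315 − 74 = -389
-74 − 8 = -82;  -389 − 82 = -471
-82 − 8 = -90;  -471 − 90 = -561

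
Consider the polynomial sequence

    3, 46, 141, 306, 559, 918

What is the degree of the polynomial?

First differences: 43, 95, 165, 253, 359
Second differences: 52, 70, 88, 106
Third differences: 18, 18, 18
The third differences are constant, so the polynomial has degree 3.

3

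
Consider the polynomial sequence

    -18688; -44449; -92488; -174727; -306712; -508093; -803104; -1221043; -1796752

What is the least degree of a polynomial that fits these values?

5

Δ: -25761, -48039, -82239, -131985, -201381, -295011, -417939, -575709
Δ²: -22278, -34200, -49746, -69396, -93630, -122928, -157770
Δ³: -11922, -15546, -19650, -24234, -29298, -34842
Δ⁴: -3624, -4104, -4584, -5064, -5544
Δ⁵: -480, -480, -480, -480
The fifth differences are constant, so the polynomial has degree 5.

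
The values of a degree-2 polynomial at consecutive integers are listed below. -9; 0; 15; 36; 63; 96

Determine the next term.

135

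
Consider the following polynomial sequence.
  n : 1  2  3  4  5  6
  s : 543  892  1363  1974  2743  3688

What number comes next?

4827

349 , 471 , 611 , 769 , 945
122 , 140 , 158 , 176
18 , 18 , 18
Constant third difference = 18, so extend:
176 + 18 = 194;  945 + 194 = 1139;  3688 + 1139 = 4827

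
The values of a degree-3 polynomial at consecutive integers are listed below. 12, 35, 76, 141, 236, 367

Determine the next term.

Δ: 23  41  65  95  131
Δ²: 18  24  30  36
Δ³: 6  6  6
Constant third difference = 6, so extend:
36 + 6 = 42;  131 + 42 = 173;  367 + 173 = 540

540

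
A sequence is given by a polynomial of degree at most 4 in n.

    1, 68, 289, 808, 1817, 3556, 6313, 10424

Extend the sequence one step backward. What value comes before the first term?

-8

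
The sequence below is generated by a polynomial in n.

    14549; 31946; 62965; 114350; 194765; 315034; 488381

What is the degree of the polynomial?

5

17397, 31019, 51385, 80415, 120269, 173347
13622, 20366, 29030, 39854, 53078
6744, 8664, 10824, 13224
1920, 2160, 2400
240, 240
The fifth differences are constant, so the polynomial has degree 5.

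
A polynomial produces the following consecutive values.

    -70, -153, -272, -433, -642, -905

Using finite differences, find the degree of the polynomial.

-83, -119, -161, -209, -263
-36, -42, -48, -54
-6, -6, -6
The third differences are constant, so the polynomial has degree 3.

3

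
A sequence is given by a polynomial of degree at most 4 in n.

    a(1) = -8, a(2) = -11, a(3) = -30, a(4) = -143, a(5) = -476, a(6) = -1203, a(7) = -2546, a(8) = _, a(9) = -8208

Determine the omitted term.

Using the first 7 terms:
D1: -3  -19  -113  -333  -727  -1343
D2: -16  -94  -220  -394  -616
D3: -78  -126  -174  -222
D4: -48  -48  -48
Constant fourth difference = -48.
Extend forward: -222 − 48 = -270;  -616 − 270 = -886;  -1343 − 886 = -2229;  -2546 − 2229 = -4775

-4775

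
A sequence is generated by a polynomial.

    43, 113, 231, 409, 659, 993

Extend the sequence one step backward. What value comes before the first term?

D1: 70  118  178  250  334
D2: 48  60  72  84
D3: 12  12  12
The third differences are constant at 12.
Work back: 48 − 12 = 36;  70 − 36 = 34;  43 − 34 = 9

9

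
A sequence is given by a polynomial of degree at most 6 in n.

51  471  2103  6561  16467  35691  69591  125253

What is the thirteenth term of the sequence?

First differences: 420 , 1632 , 4458 , 9906 , 19224 , 33900 , 55662
Second differences: 1212 , 2826 , 5448 , 9318 , 14676 , 21762
Third differences: 1614 , 2622 , 3870 , 5358 , 7086
Fourth differences: 1008 , 1248 , 1488 , 1728
Fifth differences: 240 , 240 , 240
The fifth differences are constant (240).
1728 + 240 = 1968;  7086 + 1968 = 9054;  21762 + 9054 = 30816;  55662 + 30816 = 86478;  125253 + 86478 = 211731
1968 + 240 = 2208;  9054 + 2208 = 11262;  30816 + 11262 = 42078;  86478 + 42078 = 128556;  211731 + 128556 = 340287
2208 + 240 = 2448;  11262 + 2448 = 13710;  42078 + 13710 = 55788;  128556 + 55788 = 184344;  340287 + 184344 = 524631
2448 + 240 = 2688;  13710 + 2688 = 16398;  55788 + 16398 = 72186;  184344 + 72186 = 256530;  524631 + 256530 = 781161
2688 + 240 = 2928;  16398 + 2928 = 19326;  72186 + 19326 = 91512;  256530 + 91512 = 348042;  781161 + 348042 = 1129203

1129203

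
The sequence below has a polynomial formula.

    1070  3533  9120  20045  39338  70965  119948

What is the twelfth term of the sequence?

Δ: 2463  5587  10925  19293  31627  48983
Δ²: 3124  5338  8368  12334  17356
Δ³: 2214  3030  3966  5022
Δ⁴: 816  936  1056
Δ⁵: 120  120
Constant fifth difference = 120, so extend:
1056 + 120 = 1176;  5022 + 1176 = 6198;  17356 + 6198 = 23554;  48983 + 23554 = 72537;  119948 + 72537 = 192485
1176 + 120 = 1296;  6198 + 1296 = 7494;  23554 + 7494 = 31048;  72537 + 31048 = 103585;  192485 + 103585 = 296070
1296 + 120 = 1416;  7494 + 1416 = 8910;  31048 + 8910 = 39958;  103585 + 39958 = 143543;  296070 + 143543 = 439613
1416 + 120 = 1536;  8910 + 1536 = 10446;  39958 + 10446 = 50404;  143543 + 50404 = 193947;  439613 + 193947 = 633560
1536 + 120 = 1656;  10446 + 1656 = 12102;  50404 + 12102 = 62506;  193947 + 62506 = 256453;  633560 + 256453 = 890013

890013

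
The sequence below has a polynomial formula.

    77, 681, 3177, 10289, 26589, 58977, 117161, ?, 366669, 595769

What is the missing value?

214137

Using the first 7 terms:
First differences: 604  2496  7112  16300  32388  58184
Second differences: 1892  4616  9188  16088  25796
Third differences: 2724  4572  6900  9708
Fourth differences: 1848  2328  2808
Fifth differences: 480  480
Constant fifth difference = 480.
Extend forward: 2808 + 480 = 3288;  9708 + 3288 = 12996;  25796 + 12996 = 38792;  58184 + 38792 = 96976;  117161 + 96976 = 214137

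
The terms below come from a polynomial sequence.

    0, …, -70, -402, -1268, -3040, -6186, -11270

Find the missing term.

4

Using the last 6 terms:
-332, -866, -1772, -3146, -5084
-534, -906, -1374, -1938
-372, -468, -564
-96, -96
Constant fourth difference = -96.
Extend backward: -372 + 96 = -276;  -534 + 276 = -258;  -332 + 258 = -74;  -70 + 74 = 4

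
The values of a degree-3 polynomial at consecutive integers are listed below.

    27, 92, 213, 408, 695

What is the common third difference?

18

D1: 65, 121, 195, 287
D2: 56, 74, 92
D3: 18, 18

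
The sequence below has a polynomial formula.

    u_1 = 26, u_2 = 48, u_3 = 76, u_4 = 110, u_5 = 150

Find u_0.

10

22, 28, 34, 40
6, 6, 6
The second differences are constant at 6.
Work back: 22 − 6 = 16;  26 − 16 = 10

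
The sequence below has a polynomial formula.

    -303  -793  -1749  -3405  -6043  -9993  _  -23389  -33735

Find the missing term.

-15633

Using the first 6 terms:
-490  -956  -1656  -2638  -3950
-466  -700  -982  -1312
-234  -282  -330
-48  -48
Constant fourth difference = -48.
Extend forward: -330 − 48 = -378;  -1312 − 378 = -1690;  -3950 − 1690 = -5640;  -9993 − 5640 = -15633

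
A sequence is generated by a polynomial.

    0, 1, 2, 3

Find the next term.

First differences: 1 , 1 , 1
The first differences are constant (1).
3 + 1 = 4

4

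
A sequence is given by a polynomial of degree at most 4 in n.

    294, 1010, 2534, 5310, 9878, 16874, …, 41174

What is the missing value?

Using the first 6 terms:
First differences: 716, 1524, 2776, 4568, 6996
Second differences: 808, 1252, 1792, 2428
Third differences: 444, 540, 636
Fourth differences: 96, 96
Constant fourth difference = 96.
Extend forward: 636 + 96 = 732;  2428 + 732 = 3160;  6996 + 3160 = 10156;  16874 + 10156 = 27030

27030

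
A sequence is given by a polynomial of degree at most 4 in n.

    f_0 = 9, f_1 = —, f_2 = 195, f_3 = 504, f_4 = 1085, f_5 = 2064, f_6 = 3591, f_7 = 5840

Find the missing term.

Using the last 6 terms:
First differences: 309  581  979  1527  2249
Second differences: 272  398  548  722
Third differences: 126  150  174
Fourth differences: 24  24
Constant fourth difference = 24.
Extend backward: 126 − 24 = 102;  272 − 102 = 170;  309 − 170 = 139;  195 − 139 = 56

56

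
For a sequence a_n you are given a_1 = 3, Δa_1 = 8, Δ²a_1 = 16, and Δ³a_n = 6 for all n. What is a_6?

263

Build the table forward from the leading diagonal:
Δ³: 6, 6, 6, 6, 6, 6
Δ²: 16, 22, 28, 34, 40, 46
Δ: 8, 24, 46, 74, 108, 148
a: 3, 11, 35, 81, 155, 263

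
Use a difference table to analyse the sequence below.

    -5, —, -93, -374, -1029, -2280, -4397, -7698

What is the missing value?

Using the last 6 terms:
Δ: -281  -655  -1251  -2117  -3301
Δ²: -374  -596  -866  -1184
Δ³: -222  -270  -318
Δ⁴: -48  -48
Constant fourth difference = -48.
Extend backward: -222 + 48 = -174;  -374 + 174 = -200;  -281 + 200 = -81;  -93 + 81 = -12

-12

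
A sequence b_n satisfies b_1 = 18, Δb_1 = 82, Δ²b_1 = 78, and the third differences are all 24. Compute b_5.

Build the table forward from the leading diagonal:
D3: 24, 24, 24, 24, 24
D2: 78, 102, 126, 150, 174
D1: 82, 160, 262, 388, 538
b: 18, 100, 260, 522, 910

910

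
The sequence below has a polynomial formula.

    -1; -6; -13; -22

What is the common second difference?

-2

First differences: -5, -7, -9
Second differences: -2, -2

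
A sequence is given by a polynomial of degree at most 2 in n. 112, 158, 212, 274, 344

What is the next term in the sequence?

First differences: 46 , 54 , 62 , 70
Second differences: 8 , 8 , 8
Second differences constant at 8.
70 + 8 = 78;  344 + 78 = 422

422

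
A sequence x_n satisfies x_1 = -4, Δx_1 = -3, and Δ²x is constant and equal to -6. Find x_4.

Build the table forward from the leading diagonal:
Second differences: -6, -6, -6, -6
First differences: -3, -9, -15, -21
x: -4, -7, -16, -31

-31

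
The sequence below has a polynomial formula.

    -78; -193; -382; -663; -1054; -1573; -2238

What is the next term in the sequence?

-3067

First differences: -115  -189  -281  -391  -519  -665
Second differences: -74  -92  -110  -128  -146
Third differences: -18  -18  -18  -18
Third differences constant at -18.
-146 − 18 = -164;  -665 − 164 = -829;  -2238 − 829 = -3067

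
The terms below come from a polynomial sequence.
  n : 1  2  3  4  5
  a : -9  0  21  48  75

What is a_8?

96

Δ: 9, 21, 27, 27
Δ²: 12, 6, 0
Δ³: -6, -6
Third differences constant at -6.
0 − 6 = -6;  27 − 6 = 21;  75 + 21 = 96
-6 − 6 = -12;  21 − 12 = 9;  96 + 9 = 105
-12 − 6 = -18;  9 − 18 = -9;  105 − 9 = 96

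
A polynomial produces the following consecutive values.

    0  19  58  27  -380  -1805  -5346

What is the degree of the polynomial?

D1: 19, 39, -31, -407, -1425, -3541
D2: 20, -70, -376, -1018, -2116
D3: -90, -306, -642, -1098
D4: -216, -336, -456
D5: -120, -120
The fifth differences are constant, so the polynomial has degree 5.

5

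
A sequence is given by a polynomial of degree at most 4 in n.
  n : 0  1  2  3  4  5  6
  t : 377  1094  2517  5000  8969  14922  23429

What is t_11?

717, 1423, 2483, 3969, 5953, 8507
706, 1060, 1486, 1984, 2554
354, 426, 498, 570
72, 72, 72
Constant fourth difference = 72, so extend:
570 + 72 = 642;  2554 + 642 = 3196;  8507 + 3196 = 11703;  23429 + 11703 = 35132
642 + 72 = 714;  3196 + 714 = 3910;  11703 + 3910 = 15613;  35132 + 15613 = 50745
714 + 72 = 786;  3910 + 786 = 4696;  15613 + 4696 = 20309;  50745 + 20309 = 71054
786 + 72 = 858;  4696 + 858 = 5554;  20309 + 5554 = 25863;  71054 + 25863 = 96917
858 + 72 = 930;  5554 + 930 = 6484;  25863 + 6484 = 32347;  96917 + 32347 = 129264

129264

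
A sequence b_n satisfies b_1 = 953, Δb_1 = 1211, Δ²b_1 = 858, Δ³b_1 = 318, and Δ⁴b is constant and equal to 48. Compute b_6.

19008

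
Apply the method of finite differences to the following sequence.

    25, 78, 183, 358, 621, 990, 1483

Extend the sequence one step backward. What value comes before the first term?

Δ: 53, 105, 175, 263, 369, 493
Δ²: 52, 70, 88, 106, 124
Δ³: 18, 18, 18, 18
The third differences are constant at 18.
Work back: 52 − 18 = 34;  53 − 34 = 19;  25 − 19 = 6

6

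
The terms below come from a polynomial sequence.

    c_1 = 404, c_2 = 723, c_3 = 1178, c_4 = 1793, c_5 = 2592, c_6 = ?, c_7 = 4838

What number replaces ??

Using the first 5 terms:
Δ: 319  455  615  799
Δ²: 136  160  184
Δ³: 24  24
Constant third difference = 24.
Extend forward: 184 + 24 = 208;  799 + 208 = 1007;  2592 + 1007 = 3599

3599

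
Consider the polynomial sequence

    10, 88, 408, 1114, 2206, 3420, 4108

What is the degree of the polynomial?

5

Δ: 78, 320, 706, 1092, 1214, 688
Δ²: 242, 386, 386, 122, -526
Δ³: 144, 0, -264, -648
Δ⁴: -144, -264, -384
Δ⁵: -120, -120
The fifth differences are constant, so the polynomial has degree 5.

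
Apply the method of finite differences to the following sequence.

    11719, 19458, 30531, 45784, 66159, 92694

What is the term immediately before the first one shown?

6564

First differences: 7739  11073  15253  20375  26535
Second differences: 3334  4180  5122  6160
Third differences: 846  942  1038
Fourth differences: 96  96
The fourth differences are constant at 96.
Work back: 846 − 96 = 750;  3334 − 750 = 2584;  7739 − 2584 = 5155;  11719 − 5155 = 6564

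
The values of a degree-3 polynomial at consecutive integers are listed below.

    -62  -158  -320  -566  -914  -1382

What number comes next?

-1988

-96 , -162 , -246 , -348 , -468
-66 , -84 , -102 , -120
-18 , -18 , -18
Third differences constant at -18.
-120 − 18 = -138;  -468 − 138 = -606;  -1382 − 606 = -1988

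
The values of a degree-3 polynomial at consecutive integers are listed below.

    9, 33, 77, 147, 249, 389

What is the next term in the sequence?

573

24, 44, 70, 102, 140
20, 26, 32, 38
6, 6, 6
Constant third difference = 6, so extend:
38 + 6 = 44;  140 + 44 = 184;  389 + 184 = 573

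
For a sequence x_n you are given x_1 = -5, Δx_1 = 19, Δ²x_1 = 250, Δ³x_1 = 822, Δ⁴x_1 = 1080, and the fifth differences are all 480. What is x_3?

283

Build the table forward from the leading diagonal:
Δ⁵: 480  480  480
Δ⁴: 1080  1560  2040
Δ³: 822  1902  3462
Δ²: 250  1072  2974
Δ: 19  269  1341
x: -5  14  283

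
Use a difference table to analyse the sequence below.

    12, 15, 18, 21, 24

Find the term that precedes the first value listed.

9

3, 3, 3, 3
The first differences are constant at 3.
Work back: 12 − 3 = 9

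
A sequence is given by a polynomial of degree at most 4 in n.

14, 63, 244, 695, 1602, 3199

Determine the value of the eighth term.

9639

First differences: 49, 181, 451, 907, 1597
Second differences: 132, 270, 456, 690
Third differences: 138, 186, 234
Fourth differences: 48, 48
Constant fourth difference = 48, so extend:
234 + 48 = 282;  690 + 282 = 972;  1597 + 972 = 2569;  3199 + 2569 = 5768
282 + 48 = 330;  972 + 330 = 1302;  2569 + 1302 = 3871;  5768 + 3871 = 9639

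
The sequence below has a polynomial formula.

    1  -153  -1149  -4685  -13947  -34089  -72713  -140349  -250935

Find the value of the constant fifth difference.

D1: -154, -996, -3536, -9262, -20142, -38624, -67636, -110586
D2: -842, -2540, -5726, -10880, -18482, -29012, -42950
D3: -1698, -3186, -5154, -7602, -10530, -13938
D4: -1488, -1968, -2448, -2928, -3408
D5: -480, -480, -480, -480

-480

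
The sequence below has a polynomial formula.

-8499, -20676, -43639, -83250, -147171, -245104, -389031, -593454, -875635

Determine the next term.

-1255836

First differences: -12177 , -22963 , -39611 , -63921 , -97933 , -143927 , -204423 , -282181
Second differences: -10786 , -16648 , -24310 , -34012 , -45994 , -60496 , -77758
Third differences: -5862 , -7662 , -9702 , -11982 , -14502 , -17262
Fourth differences: -1800 , -2040 , -2280 , -2520 , -2760
Fifth differences: -240 , -240 , -240 , -240
Fifth differences constant at -240.
-2760 − 240 = -3000;  -17262 − 3000 = -20262;  -77758 − 20262 = -98020;  -282181 − 98020 = -380201;  -875635 − 380201 = -1255836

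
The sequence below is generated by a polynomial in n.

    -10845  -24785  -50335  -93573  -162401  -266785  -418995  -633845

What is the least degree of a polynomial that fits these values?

First differences: -13940, -25550, -43238, -68828, -104384, -152210, -214850
Second differences: -11610, -17688, -25590, -35556, -47826, -62640
Third differences: -6078, -7902, -9966, -12270, -14814
Fourth differences: -1824, -2064, -2304, -2544
Fifth differences: -240, -240, -240
The fifth differences are constant, so the polynomial has degree 5.

5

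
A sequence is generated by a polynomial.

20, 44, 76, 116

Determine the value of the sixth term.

220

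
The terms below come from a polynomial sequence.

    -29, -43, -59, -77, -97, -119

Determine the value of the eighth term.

-169

Δ: -14, -16, -18, -20, -22
Δ²: -2, -2, -2, -2
Constant second difference = -2, so extend:
-22 − 2 = -24;  -119 − 24 = -143
-24 − 2 = -26;  -143 − 26 = -169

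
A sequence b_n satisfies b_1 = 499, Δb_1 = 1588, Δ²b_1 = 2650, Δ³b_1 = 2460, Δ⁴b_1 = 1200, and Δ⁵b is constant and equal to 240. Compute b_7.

Build the table forward from the leading diagonal:
D5: 240  240  240  240  240  240  240
D4: 1200  1440  1680  1920  2160  2400  2640
D3: 2460  3660  5100  6780  8700  10860  13260
D2: 2650  5110  8770  13870  20650  29350  40210
D1: 1588  4238  9348  18118  31988  52638  81988
b: 499  2087  6325  15673  33791  65779  118417

118417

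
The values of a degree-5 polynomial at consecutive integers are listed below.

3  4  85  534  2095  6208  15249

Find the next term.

32770

First differences: 1 , 81 , 449 , 1561 , 4113 , 9041
Second differences: 80 , 368 , 1112 , 2552 , 4928
Third differences: 288 , 744 , 1440 , 2376
Fourth differences: 456 , 696 , 936
Fifth differences: 240 , 240
The fifth differences are constant (240).
936 + 240 = 1176;  2376 + 1176 = 3552;  4928 + 3552 = 8480;  9041 + 8480 = 17521;  15249 + 17521 = 32770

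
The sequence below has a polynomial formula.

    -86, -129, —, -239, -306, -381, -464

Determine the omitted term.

-180

Using the last 4 terms:
D1: -67, -75, -83
D2: -8, -8
Constant second difference = -8.
Extend backward: -67 + 8 = -59;  -239 + 59 = -180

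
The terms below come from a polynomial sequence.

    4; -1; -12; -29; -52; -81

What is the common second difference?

Δ: -5, -11, -17, -23, -29
Δ²: -6, -6, -6, -6

-6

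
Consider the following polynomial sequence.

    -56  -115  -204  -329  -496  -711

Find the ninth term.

-59 , -89 , -125 , -167 , -215
-30 , -36 , -42 , -48
-6 , -6 , -6
Third differences constant at -6.
-48 − 6 = -54;  -215 − 54 = -269;  -711 − 269 = -980
-54 − 6 = -60;  -269 − 60 = -329;  -980 − 329 = -1309
-60 − 6 = -66;  -329 − 66 = -395;  -1309 − 395 = -1704

-1704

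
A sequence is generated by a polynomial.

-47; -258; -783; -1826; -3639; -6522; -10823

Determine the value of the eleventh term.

Δ: -211  -525  -1043  -1813  -2883  -4301
Δ²: -314  -518  -770  -1070  -1418
Δ³: -204  -252  -300  -348
Δ⁴: -48  -48  -48
Constant fourth difference = -48, so extend:
-348 − 48 = -396;  -1418 − 396 = -1814;  -4301 − 1814 = -6115;  -10823 − 6115 = -16938
-396 − 48 = -444;  -1814 − 444 = -2258;  -6115 − 2258 = -8373;  -16938 − 8373 = -25311
-444 − 48 = -492;  -2258 − 492 = -2750;  -8373 − 2750 = -11123;  -25311 − 11123 = -36434
-492 − 48 = -540;  -2750 − 540 = -3290;  -11123 − 3290 = -14413;  -36434 − 14413 = -50847

-50847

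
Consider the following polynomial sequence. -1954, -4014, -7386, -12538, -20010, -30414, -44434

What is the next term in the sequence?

-62826

D1: -2060, -3372, -5152, -7472, -10404, -14020
D2: -1312, -1780, -2320, -2932, -3616
D3: -468, -540, -612, -684
D4: -72, -72, -72
Constant fourth difference = -72, so extend:
-684 − 72 = -756;  -3616 − 756 = -4372;  -14020 − 4372 = -18392;  -44434 − 18392 = -62826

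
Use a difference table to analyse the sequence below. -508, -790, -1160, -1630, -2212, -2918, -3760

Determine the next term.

Δ: -282  -370  -470  -582  -706  -842
Δ²: -88  -100  -112  -124  -136
Δ³: -12  -12  -12  -12
Third differences constant at -12.
-136 − 12 = -148;  -842 − 148 = -990;  -3760 − 990 = -4750

-4750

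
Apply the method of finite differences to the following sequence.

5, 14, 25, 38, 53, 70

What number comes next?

Δ: 9, 11, 13, 15, 17
Δ²: 2, 2, 2, 2
Second differences constant at 2.
17 + 2 = 19;  70 + 19 = 89

89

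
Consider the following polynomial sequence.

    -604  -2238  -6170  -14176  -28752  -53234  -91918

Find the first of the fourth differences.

-720

Δ: -1634, -3932, -8006, -14576, -24482, -38684
Δ²: -2298, -4074, -6570, -9906, -14202
Δ³: -1776, -2496, -3336, -4296
Δ⁴: -720, -840, -960
Δ⁵: -120, -120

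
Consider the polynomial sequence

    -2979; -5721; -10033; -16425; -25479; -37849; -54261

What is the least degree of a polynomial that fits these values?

D1: -2742, -4312, -6392, -9054, -12370, -16412
D2: -1570, -2080, -2662, -3316, -4042
D3: -510, -582, -654, -726
D4: -72, -72, -72
The fourth differences are constant, so the polynomial has degree 4.

4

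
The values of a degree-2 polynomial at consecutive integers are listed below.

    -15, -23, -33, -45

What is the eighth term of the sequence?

Δ: -8, -10, -12
Δ²: -2, -2
Second differences constant at -2.
-12 − 2 = -14;  -45 − 14 = -59
-14 − 2 = -16;  -59 − 16 = -75
-16 − 2 = -18;  -75 − 18 = -93
-18 − 2 = -20;  -93 − 20 = -113

-113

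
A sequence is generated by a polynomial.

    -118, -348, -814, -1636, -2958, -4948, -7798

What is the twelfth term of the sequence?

First differences: -230  -466  -822  -1322  -1990  -2850
Second differences: -236  -356  -500  -668  -860
Third differences: -120  -144  -168  -192
Fourth differences: -24  -24  -24
The fourth differences are constant (-24).
-192 − 24 = -216;  -860 − 216 = -1076;  -2850 − 1076 = -3926;  -7798 − 3926 = -11724
-216 − 24 = -240;  -1076 − 240 = -1316;  -3926 − 1316 = -5242;  -11724 − 5242 = -16966
-240 − 24 = -264;  -1316 − 264 = -1580;  -5242 − 1580 = -6822;  -16966 − 6822 = -23788
-264 − 24 = -288;  -1580 − 288 = -1868;  -6822 − 1868 = -8690;  -23788 − 8690 = -32478
-288 − 24 = -312;  -1868 − 312 = -2180;  -8690 − 2180 = -10870;  -32478 − 10870 = -43348

-43348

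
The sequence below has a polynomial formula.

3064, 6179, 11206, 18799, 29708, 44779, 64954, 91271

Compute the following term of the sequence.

3115, 5027, 7593, 10909, 15071, 20175, 26317
1912, 2566, 3316, 4162, 5104, 6142
654, 750, 846, 942, 1038
96, 96, 96, 96
Fourth differences constant at 96.
1038 + 96 = 1134;  6142 + 1134 = 7276;  26317 + 7276 = 33593;  91271 + 33593 = 124864

124864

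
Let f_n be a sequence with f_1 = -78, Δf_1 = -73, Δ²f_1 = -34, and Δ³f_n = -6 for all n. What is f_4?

-405

Build the table forward from the leading diagonal:
Δ³: -6, -6, -6, -6
Δ²: -34, -40, -46, -52
Δ: -73, -107, -147, -193
f: -78, -151, -258, -405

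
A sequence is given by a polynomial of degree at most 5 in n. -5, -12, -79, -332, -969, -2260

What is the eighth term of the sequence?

-8244

First differences: -7  -67  -253  -637  -1291
Second differences: -60  -186  -384  -654
Third differences: -126  -198  -270
Fourth differences: -72  -72
Constant fourth difference = -72, so extend:
-270 − 72 = -342;  -654 − 342 = -996;  -1291 − 996 = -2287;  -2260 − 2287 = -4547
-342 − 72 = -414;  -996 − 414 = -1410;  -2287 − 1410 = -3697;  -4547 − 3697 = -8244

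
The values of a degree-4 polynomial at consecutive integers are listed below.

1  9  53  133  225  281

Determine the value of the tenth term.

-1655

D1: 8  44  80  92  56
D2: 36  36  12  -36
D3: 0  -24  -48
D4: -24  -24
Fourth differences constant at -24.
-48 − 24 = -72;  -36 − 72 = -108;  56 − 108 = -52;  281 − 52 = 229
-72 − 24 = -96;  -108 − 96 = -204;  -52 − 204 = -256;  229 − 256 = -27
-96 − 24 = -120;  -204 − 120 = -324;  -256 − 324 = -580;  -27 − 580 = -607
-120 − 24 = -144;  -324 − 144 = -468;  -580 − 468 = -1048;  -607 − 1048 = -1655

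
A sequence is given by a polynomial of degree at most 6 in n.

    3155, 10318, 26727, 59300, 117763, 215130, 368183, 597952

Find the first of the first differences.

7163

First differences: 7163, 16409, 32573, 58463, 97367, 153053, 229769
Second differences: 9246, 16164, 25890, 38904, 55686, 76716
Third differences: 6918, 9726, 13014, 16782, 21030
Fourth differences: 2808, 3288, 3768, 4248
Fifth differences: 480, 480, 480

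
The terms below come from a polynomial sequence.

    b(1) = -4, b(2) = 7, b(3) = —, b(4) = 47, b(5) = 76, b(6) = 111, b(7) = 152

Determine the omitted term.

Using the last 4 terms:
First differences: 29  35  41
Second differences: 6  6
Constant second difference = 6.
Extend backward: 29 − 6 = 23;  47 − 23 = 24

24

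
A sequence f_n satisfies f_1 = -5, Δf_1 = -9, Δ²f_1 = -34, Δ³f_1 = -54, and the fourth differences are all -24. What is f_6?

-1050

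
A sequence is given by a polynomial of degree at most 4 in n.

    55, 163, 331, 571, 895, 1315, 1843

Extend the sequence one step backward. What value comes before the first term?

D1: 108  168  240  324  420  528
D2: 60  72  84  96  108
D3: 12  12  12  12
The third differences are constant at 12.
Work back: 60 − 12 = 48;  108 − 48 = 60;  55 − 60 = -5

-5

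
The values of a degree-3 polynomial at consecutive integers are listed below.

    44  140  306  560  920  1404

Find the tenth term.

Δ: 96 , 166 , 254 , 360 , 484
Δ²: 70 , 88 , 106 , 124
Δ³: 18 , 18 , 18
The third differences are constant (18).
124 + 18 = 142;  484 + 142 = 626;  1404 + 626 = 2030
142 + 18 = 160;  626 + 160 = 786;  2030 + 786 = 2816
160 + 18 = 178;  786 + 178 = 964;  2816 + 964 = 3780
178 + 18 = 196;  964 + 196 = 1160;  3780 + 1160 = 4940

4940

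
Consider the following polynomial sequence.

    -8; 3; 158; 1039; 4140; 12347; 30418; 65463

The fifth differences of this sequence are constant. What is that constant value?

480

Δ: 11, 155, 881, 3101, 8207, 18071, 35045
Δ²: 144, 726, 2220, 5106, 9864, 16974
Δ³: 582, 1494, 2886, 4758, 7110
Δ⁴: 912, 1392, 1872, 2352
Δ⁵: 480, 480, 480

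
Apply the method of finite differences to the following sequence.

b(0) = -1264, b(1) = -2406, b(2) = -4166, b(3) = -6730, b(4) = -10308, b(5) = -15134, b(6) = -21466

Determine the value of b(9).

-52438

-1142  -1760  -2564  -3578  -4826  -6332
-618  -804  -1014  -1248  -1506
-186  -210  -234  -258
-24  -24  -24
The fourth differences are constant (-24).
-258 − 24 = -282;  -1506 − 282 = -1788;  -6332 − 1788 = -8120;  -21466 − 8120 = -29586
-282 − 24 = -306;  -1788 − 306 = -2094;  -8120 − 2094 = -10214;  -29586 − 10214 = -39800
-306 − 24 = -330;  -2094 − 330 = -2424;  -10214 − 2424 = -12638;  -39800 − 12638 = -52438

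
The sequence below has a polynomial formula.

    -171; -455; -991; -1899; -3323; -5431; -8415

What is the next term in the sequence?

First differences: -284 , -536 , -908 , -1424 , -2108 , -2984
Second differences: -252 , -372 , -516 , -684 , -876
Third differences: -120 , -144 , -168 , -192
Fourth differences: -24 , -24 , -24
Fourth differences constant at -24.
-192 − 24 = -216;  -876 − 216 = -1092;  -2984 − 1092 = -4076;  -8415 − 4076 = -12491

-12491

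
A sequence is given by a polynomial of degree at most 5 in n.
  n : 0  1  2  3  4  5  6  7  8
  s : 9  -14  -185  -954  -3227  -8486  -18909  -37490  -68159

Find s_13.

-621014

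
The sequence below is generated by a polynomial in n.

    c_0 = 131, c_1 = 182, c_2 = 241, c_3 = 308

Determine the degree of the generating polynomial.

First differences: 51, 59, 67
Second differences: 8, 8
The second differences are constant, so the polynomial has degree 2.

2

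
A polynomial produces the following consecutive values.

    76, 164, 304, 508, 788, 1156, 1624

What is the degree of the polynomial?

3

First differences: 88, 140, 204, 280, 368, 468
Second differences: 52, 64, 76, 88, 100
Third differences: 12, 12, 12, 12
The third differences are constant, so the polynomial has degree 3.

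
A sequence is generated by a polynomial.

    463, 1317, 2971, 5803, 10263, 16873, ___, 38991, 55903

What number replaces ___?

Using the first 6 terms:
Δ: 854  1654  2832  4460  6610
Δ²: 800  1178  1628  2150
Δ³: 378  450  522
Δ⁴: 72  72
Constant fourth difference = 72.
Extend forward: 522 + 72 = 594;  2150 + 594 = 2744;  6610 + 2744 = 9354;  16873 + 9354 = 26227

26227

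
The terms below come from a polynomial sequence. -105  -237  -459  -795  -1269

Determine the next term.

D1: -132  -222  -336  -474
D2: -90  -114  -138
D3: -24  -24
Third differences constant at -24.
-138 − 24 = -162;  -474 − 162 = -636;  -1269 − 636 = -1905

-1905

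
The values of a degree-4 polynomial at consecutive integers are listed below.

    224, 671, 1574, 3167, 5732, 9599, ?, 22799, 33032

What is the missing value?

15146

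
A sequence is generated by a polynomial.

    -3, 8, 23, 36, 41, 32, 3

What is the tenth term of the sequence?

-264

11, 15, 13, 5, -9, -29
4, -2, -8, -14, -20
-6, -6, -6, -6
Third differences constant at -6.
-20 − 6 = -26;  -29 − 26 = -55;  3 − 55 = -52
-26 − 6 = -32;  -55 − 32 = -87;  -52 − 87 = -139
-32 − 6 = -38;  -87 − 38 = -125;  -139 − 125 = -264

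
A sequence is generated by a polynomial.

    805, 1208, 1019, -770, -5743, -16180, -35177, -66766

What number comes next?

-116035

Δ: 403, -189, -1789, -4973, -10437, -18997, -31589
Δ²: -592, -1600, -3184, -5464, -8560, -12592
Δ³: -1008, -1584, -2280, -3096, -4032
Δ⁴: -576, -696, -816, -936
Δ⁵: -120, -120, -120
Fifth differences constant at -120.
-936 − 120 = -1056;  -4032 − 1056 = -5088;  -12592 − 5088 = -17680;  -31589 − 17680 = -49269;  -66766 − 49269 = -116035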